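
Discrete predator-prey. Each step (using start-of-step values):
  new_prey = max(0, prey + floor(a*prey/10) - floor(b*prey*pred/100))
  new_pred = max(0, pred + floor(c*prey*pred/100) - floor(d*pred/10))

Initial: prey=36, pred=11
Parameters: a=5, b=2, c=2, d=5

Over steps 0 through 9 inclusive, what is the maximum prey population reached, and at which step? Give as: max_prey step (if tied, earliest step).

Step 1: prey: 36+18-7=47; pred: 11+7-5=13
Step 2: prey: 47+23-12=58; pred: 13+12-6=19
Step 3: prey: 58+29-22=65; pred: 19+22-9=32
Step 4: prey: 65+32-41=56; pred: 32+41-16=57
Step 5: prey: 56+28-63=21; pred: 57+63-28=92
Step 6: prey: 21+10-38=0; pred: 92+38-46=84
Step 7: prey: 0+0-0=0; pred: 84+0-42=42
Step 8: prey: 0+0-0=0; pred: 42+0-21=21
Step 9: prey: 0+0-0=0; pred: 21+0-10=11
Max prey = 65 at step 3

Answer: 65 3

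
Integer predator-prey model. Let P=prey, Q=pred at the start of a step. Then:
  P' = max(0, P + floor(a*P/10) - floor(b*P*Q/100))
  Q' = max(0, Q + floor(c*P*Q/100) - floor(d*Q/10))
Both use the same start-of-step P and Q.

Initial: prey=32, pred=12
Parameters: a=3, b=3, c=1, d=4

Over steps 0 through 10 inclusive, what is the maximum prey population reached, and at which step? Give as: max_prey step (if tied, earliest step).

Answer: 50 10

Derivation:
Step 1: prey: 32+9-11=30; pred: 12+3-4=11
Step 2: prey: 30+9-9=30; pred: 11+3-4=10
Step 3: prey: 30+9-9=30; pred: 10+3-4=9
Step 4: prey: 30+9-8=31; pred: 9+2-3=8
Step 5: prey: 31+9-7=33; pred: 8+2-3=7
Step 6: prey: 33+9-6=36; pred: 7+2-2=7
Step 7: prey: 36+10-7=39; pred: 7+2-2=7
Step 8: prey: 39+11-8=42; pred: 7+2-2=7
Step 9: prey: 42+12-8=46; pred: 7+2-2=7
Step 10: prey: 46+13-9=50; pred: 7+3-2=8
Max prey = 50 at step 10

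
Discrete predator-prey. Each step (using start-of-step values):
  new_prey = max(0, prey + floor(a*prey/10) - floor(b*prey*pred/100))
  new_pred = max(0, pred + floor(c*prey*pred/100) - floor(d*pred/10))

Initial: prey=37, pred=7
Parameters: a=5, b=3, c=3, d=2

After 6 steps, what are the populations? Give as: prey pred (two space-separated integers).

Answer: 0 84

Derivation:
Step 1: prey: 37+18-7=48; pred: 7+7-1=13
Step 2: prey: 48+24-18=54; pred: 13+18-2=29
Step 3: prey: 54+27-46=35; pred: 29+46-5=70
Step 4: prey: 35+17-73=0; pred: 70+73-14=129
Step 5: prey: 0+0-0=0; pred: 129+0-25=104
Step 6: prey: 0+0-0=0; pred: 104+0-20=84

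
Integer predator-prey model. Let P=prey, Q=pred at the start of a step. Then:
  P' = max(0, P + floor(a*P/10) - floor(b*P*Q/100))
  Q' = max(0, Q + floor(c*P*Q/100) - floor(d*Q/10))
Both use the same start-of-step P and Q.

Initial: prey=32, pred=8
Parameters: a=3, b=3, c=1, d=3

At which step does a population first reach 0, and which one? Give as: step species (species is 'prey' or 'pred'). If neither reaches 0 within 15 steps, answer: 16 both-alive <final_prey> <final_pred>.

Step 1: prey: 32+9-7=34; pred: 8+2-2=8
Step 2: prey: 34+10-8=36; pred: 8+2-2=8
Step 3: prey: 36+10-8=38; pred: 8+2-2=8
Step 4: prey: 38+11-9=40; pred: 8+3-2=9
Step 5: prey: 40+12-10=42; pred: 9+3-2=10
Step 6: prey: 42+12-12=42; pred: 10+4-3=11
Step 7: prey: 42+12-13=41; pred: 11+4-3=12
Step 8: prey: 41+12-14=39; pred: 12+4-3=13
Step 9: prey: 39+11-15=35; pred: 13+5-3=15
Step 10: prey: 35+10-15=30; pred: 15+5-4=16
Step 11: prey: 30+9-14=25; pred: 16+4-4=16
Step 12: prey: 25+7-12=20; pred: 16+4-4=16
Step 13: prey: 20+6-9=17; pred: 16+3-4=15
Step 14: prey: 17+5-7=15; pred: 15+2-4=13
Step 15: prey: 15+4-5=14; pred: 13+1-3=11
No extinction within 15 steps

Answer: 16 both-alive 14 11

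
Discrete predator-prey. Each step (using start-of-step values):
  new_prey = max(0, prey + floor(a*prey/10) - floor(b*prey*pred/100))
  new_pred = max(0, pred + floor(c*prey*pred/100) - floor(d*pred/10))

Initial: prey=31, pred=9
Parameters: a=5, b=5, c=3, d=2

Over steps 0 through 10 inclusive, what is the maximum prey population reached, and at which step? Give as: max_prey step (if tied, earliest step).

Answer: 33 1

Derivation:
Step 1: prey: 31+15-13=33; pred: 9+8-1=16
Step 2: prey: 33+16-26=23; pred: 16+15-3=28
Step 3: prey: 23+11-32=2; pred: 28+19-5=42
Step 4: prey: 2+1-4=0; pred: 42+2-8=36
Step 5: prey: 0+0-0=0; pred: 36+0-7=29
Step 6: prey: 0+0-0=0; pred: 29+0-5=24
Step 7: prey: 0+0-0=0; pred: 24+0-4=20
Step 8: prey: 0+0-0=0; pred: 20+0-4=16
Step 9: prey: 0+0-0=0; pred: 16+0-3=13
Step 10: prey: 0+0-0=0; pred: 13+0-2=11
Max prey = 33 at step 1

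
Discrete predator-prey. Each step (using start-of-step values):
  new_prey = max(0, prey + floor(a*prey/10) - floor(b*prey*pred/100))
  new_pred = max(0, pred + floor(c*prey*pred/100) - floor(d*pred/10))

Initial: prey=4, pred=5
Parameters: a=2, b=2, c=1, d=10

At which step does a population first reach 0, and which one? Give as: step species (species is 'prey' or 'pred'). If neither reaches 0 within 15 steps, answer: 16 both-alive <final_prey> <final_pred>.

Answer: 1 pred

Derivation:
Step 1: prey: 4+0-0=4; pred: 5+0-5=0
First extinction: pred at step 1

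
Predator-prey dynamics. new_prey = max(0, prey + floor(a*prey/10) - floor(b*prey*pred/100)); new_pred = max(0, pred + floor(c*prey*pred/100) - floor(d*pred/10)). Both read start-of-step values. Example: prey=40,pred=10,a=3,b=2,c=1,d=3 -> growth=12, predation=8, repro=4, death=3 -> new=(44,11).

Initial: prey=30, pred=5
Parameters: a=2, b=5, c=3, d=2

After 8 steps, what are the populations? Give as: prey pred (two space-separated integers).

Answer: 0 12

Derivation:
Step 1: prey: 30+6-7=29; pred: 5+4-1=8
Step 2: prey: 29+5-11=23; pred: 8+6-1=13
Step 3: prey: 23+4-14=13; pred: 13+8-2=19
Step 4: prey: 13+2-12=3; pred: 19+7-3=23
Step 5: prey: 3+0-3=0; pred: 23+2-4=21
Step 6: prey: 0+0-0=0; pred: 21+0-4=17
Step 7: prey: 0+0-0=0; pred: 17+0-3=14
Step 8: prey: 0+0-0=0; pred: 14+0-2=12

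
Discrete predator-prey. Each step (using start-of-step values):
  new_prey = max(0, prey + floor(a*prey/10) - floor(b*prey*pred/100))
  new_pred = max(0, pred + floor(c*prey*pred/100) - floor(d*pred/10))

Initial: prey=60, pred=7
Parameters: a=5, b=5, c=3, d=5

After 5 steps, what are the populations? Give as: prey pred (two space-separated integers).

Answer: 0 20

Derivation:
Step 1: prey: 60+30-21=69; pred: 7+12-3=16
Step 2: prey: 69+34-55=48; pred: 16+33-8=41
Step 3: prey: 48+24-98=0; pred: 41+59-20=80
Step 4: prey: 0+0-0=0; pred: 80+0-40=40
Step 5: prey: 0+0-0=0; pred: 40+0-20=20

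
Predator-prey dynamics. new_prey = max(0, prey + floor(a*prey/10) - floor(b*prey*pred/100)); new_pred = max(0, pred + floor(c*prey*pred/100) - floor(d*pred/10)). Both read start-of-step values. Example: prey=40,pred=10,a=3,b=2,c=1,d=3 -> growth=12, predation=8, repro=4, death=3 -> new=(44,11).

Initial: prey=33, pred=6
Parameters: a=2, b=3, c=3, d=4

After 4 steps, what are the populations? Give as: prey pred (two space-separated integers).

Answer: 13 29

Derivation:
Step 1: prey: 33+6-5=34; pred: 6+5-2=9
Step 2: prey: 34+6-9=31; pred: 9+9-3=15
Step 3: prey: 31+6-13=24; pred: 15+13-6=22
Step 4: prey: 24+4-15=13; pred: 22+15-8=29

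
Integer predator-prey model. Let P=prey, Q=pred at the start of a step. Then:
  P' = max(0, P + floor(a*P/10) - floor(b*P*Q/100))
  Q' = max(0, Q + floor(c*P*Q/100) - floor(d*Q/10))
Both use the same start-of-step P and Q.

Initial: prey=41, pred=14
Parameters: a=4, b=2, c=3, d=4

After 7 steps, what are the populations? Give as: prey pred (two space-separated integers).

Answer: 0 22

Derivation:
Step 1: prey: 41+16-11=46; pred: 14+17-5=26
Step 2: prey: 46+18-23=41; pred: 26+35-10=51
Step 3: prey: 41+16-41=16; pred: 51+62-20=93
Step 4: prey: 16+6-29=0; pred: 93+44-37=100
Step 5: prey: 0+0-0=0; pred: 100+0-40=60
Step 6: prey: 0+0-0=0; pred: 60+0-24=36
Step 7: prey: 0+0-0=0; pred: 36+0-14=22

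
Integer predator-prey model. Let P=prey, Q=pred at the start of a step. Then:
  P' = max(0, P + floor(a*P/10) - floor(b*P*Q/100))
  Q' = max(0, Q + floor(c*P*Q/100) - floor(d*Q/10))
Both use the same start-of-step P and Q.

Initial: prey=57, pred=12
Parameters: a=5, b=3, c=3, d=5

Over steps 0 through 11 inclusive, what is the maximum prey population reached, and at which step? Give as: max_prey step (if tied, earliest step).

Step 1: prey: 57+28-20=65; pred: 12+20-6=26
Step 2: prey: 65+32-50=47; pred: 26+50-13=63
Step 3: prey: 47+23-88=0; pred: 63+88-31=120
Step 4: prey: 0+0-0=0; pred: 120+0-60=60
Step 5: prey: 0+0-0=0; pred: 60+0-30=30
Step 6: prey: 0+0-0=0; pred: 30+0-15=15
Step 7: prey: 0+0-0=0; pred: 15+0-7=8
Step 8: prey: 0+0-0=0; pred: 8+0-4=4
Step 9: prey: 0+0-0=0; pred: 4+0-2=2
Step 10: prey: 0+0-0=0; pred: 2+0-1=1
Step 11: prey: 0+0-0=0; pred: 1+0-0=1
Max prey = 65 at step 1

Answer: 65 1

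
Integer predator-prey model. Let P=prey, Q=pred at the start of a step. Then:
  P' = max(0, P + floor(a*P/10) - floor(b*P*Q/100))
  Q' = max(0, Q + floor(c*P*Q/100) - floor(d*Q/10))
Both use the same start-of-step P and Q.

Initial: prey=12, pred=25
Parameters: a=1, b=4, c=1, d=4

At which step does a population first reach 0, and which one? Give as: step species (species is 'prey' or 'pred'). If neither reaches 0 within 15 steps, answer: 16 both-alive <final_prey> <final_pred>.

Step 1: prey: 12+1-12=1; pred: 25+3-10=18
Step 2: prey: 1+0-0=1; pred: 18+0-7=11
Step 3: prey: 1+0-0=1; pred: 11+0-4=7
Step 4: prey: 1+0-0=1; pred: 7+0-2=5
Step 5: prey: 1+0-0=1; pred: 5+0-2=3
Step 6: prey: 1+0-0=1; pred: 3+0-1=2
Step 7: prey: 1+0-0=1; pred: 2+0-0=2
Steps 8-15: state stable at prey=1, pred=2 (no change)
No extinction within 15 steps

Answer: 16 both-alive 1 2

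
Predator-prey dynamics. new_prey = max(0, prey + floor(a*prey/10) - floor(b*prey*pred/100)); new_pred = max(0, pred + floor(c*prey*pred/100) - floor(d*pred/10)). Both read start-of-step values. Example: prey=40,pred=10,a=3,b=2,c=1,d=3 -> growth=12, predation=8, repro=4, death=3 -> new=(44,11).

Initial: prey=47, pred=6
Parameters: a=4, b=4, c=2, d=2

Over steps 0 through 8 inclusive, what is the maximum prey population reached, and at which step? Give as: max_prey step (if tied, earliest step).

Answer: 54 1

Derivation:
Step 1: prey: 47+18-11=54; pred: 6+5-1=10
Step 2: prey: 54+21-21=54; pred: 10+10-2=18
Step 3: prey: 54+21-38=37; pred: 18+19-3=34
Step 4: prey: 37+14-50=1; pred: 34+25-6=53
Step 5: prey: 1+0-2=0; pred: 53+1-10=44
Step 6: prey: 0+0-0=0; pred: 44+0-8=36
Step 7: prey: 0+0-0=0; pred: 36+0-7=29
Step 8: prey: 0+0-0=0; pred: 29+0-5=24
Max prey = 54 at step 1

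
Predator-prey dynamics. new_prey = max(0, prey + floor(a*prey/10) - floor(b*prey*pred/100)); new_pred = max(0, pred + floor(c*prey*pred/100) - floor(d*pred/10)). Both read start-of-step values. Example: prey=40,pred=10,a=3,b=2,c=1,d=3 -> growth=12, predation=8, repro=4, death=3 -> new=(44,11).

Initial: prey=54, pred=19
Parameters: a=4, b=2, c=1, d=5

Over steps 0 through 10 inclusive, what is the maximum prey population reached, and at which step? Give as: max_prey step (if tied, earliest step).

Answer: 55 1

Derivation:
Step 1: prey: 54+21-20=55; pred: 19+10-9=20
Step 2: prey: 55+22-22=55; pred: 20+11-10=21
Step 3: prey: 55+22-23=54; pred: 21+11-10=22
Step 4: prey: 54+21-23=52; pred: 22+11-11=22
Step 5: prey: 52+20-22=50; pred: 22+11-11=22
Step 6: prey: 50+20-22=48; pred: 22+11-11=22
Step 7: prey: 48+19-21=46; pred: 22+10-11=21
Step 8: prey: 46+18-19=45; pred: 21+9-10=20
Step 9: prey: 45+18-18=45; pred: 20+9-10=19
Step 10: prey: 45+18-17=46; pred: 19+8-9=18
Max prey = 55 at step 1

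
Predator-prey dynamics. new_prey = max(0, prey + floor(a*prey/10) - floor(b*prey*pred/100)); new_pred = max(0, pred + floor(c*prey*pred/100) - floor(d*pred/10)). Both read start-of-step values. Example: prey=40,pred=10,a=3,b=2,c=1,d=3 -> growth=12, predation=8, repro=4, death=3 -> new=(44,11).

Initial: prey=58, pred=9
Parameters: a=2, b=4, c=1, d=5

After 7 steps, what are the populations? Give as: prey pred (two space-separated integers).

Step 1: prey: 58+11-20=49; pred: 9+5-4=10
Step 2: prey: 49+9-19=39; pred: 10+4-5=9
Step 3: prey: 39+7-14=32; pred: 9+3-4=8
Step 4: prey: 32+6-10=28; pred: 8+2-4=6
Step 5: prey: 28+5-6=27; pred: 6+1-3=4
Step 6: prey: 27+5-4=28; pred: 4+1-2=3
Step 7: prey: 28+5-3=30; pred: 3+0-1=2

Answer: 30 2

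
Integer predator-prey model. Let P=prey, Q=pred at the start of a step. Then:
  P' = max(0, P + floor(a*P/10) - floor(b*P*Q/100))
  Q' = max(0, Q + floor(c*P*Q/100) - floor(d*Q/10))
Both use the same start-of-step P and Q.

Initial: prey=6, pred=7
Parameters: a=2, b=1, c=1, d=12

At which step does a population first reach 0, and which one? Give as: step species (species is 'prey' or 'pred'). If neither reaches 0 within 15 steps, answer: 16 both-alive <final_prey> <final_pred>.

Answer: 1 pred

Derivation:
Step 1: prey: 6+1-0=7; pred: 7+0-8=0
First extinction: pred at step 1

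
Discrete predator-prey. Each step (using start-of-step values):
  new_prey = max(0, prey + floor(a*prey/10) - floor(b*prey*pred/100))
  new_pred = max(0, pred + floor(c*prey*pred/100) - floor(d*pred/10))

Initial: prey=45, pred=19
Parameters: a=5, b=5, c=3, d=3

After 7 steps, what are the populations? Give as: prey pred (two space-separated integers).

Answer: 0 10

Derivation:
Step 1: prey: 45+22-42=25; pred: 19+25-5=39
Step 2: prey: 25+12-48=0; pred: 39+29-11=57
Step 3: prey: 0+0-0=0; pred: 57+0-17=40
Step 4: prey: 0+0-0=0; pred: 40+0-12=28
Step 5: prey: 0+0-0=0; pred: 28+0-8=20
Step 6: prey: 0+0-0=0; pred: 20+0-6=14
Step 7: prey: 0+0-0=0; pred: 14+0-4=10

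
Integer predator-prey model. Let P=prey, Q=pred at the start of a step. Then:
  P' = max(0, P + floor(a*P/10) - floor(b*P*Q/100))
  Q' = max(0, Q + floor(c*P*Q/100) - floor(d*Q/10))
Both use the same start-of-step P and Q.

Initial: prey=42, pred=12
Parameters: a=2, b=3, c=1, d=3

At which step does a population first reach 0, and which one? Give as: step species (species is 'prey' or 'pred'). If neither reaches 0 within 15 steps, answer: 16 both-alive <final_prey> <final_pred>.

Answer: 16 both-alive 21 3

Derivation:
Step 1: prey: 42+8-15=35; pred: 12+5-3=14
Step 2: prey: 35+7-14=28; pred: 14+4-4=14
Step 3: prey: 28+5-11=22; pred: 14+3-4=13
Step 4: prey: 22+4-8=18; pred: 13+2-3=12
Step 5: prey: 18+3-6=15; pred: 12+2-3=11
Step 6: prey: 15+3-4=14; pred: 11+1-3=9
Step 7: prey: 14+2-3=13; pred: 9+1-2=8
Step 8: prey: 13+2-3=12; pred: 8+1-2=7
Step 9: prey: 12+2-2=12; pred: 7+0-2=5
Step 10: prey: 12+2-1=13; pred: 5+0-1=4
Step 11: prey: 13+2-1=14; pred: 4+0-1=3
Step 12: prey: 14+2-1=15; pred: 3+0-0=3
Step 13: prey: 15+3-1=17; pred: 3+0-0=3
Step 14: prey: 17+3-1=19; pred: 3+0-0=3
Step 15: prey: 19+3-1=21; pred: 3+0-0=3
No extinction within 15 steps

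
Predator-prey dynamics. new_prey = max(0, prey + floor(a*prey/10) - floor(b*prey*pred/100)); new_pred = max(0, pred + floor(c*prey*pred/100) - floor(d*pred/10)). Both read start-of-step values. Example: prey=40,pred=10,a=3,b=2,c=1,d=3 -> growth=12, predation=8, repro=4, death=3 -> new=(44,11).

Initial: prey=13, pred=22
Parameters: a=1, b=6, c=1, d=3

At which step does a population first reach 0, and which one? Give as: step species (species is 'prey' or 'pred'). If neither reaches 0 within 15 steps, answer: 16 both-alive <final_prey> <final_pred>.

Answer: 1 prey

Derivation:
Step 1: prey: 13+1-17=0; pred: 22+2-6=18
First extinction: prey at step 1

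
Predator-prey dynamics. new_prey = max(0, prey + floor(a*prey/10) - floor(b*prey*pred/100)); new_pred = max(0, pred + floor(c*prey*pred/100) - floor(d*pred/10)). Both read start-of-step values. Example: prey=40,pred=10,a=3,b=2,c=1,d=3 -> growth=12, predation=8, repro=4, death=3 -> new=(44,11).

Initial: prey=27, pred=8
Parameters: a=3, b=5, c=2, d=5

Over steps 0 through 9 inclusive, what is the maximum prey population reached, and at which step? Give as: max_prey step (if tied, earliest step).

Answer: 29 9

Derivation:
Step 1: prey: 27+8-10=25; pred: 8+4-4=8
Step 2: prey: 25+7-10=22; pred: 8+4-4=8
Step 3: prey: 22+6-8=20; pred: 8+3-4=7
Step 4: prey: 20+6-7=19; pred: 7+2-3=6
Step 5: prey: 19+5-5=19; pred: 6+2-3=5
Step 6: prey: 19+5-4=20; pred: 5+1-2=4
Step 7: prey: 20+6-4=22; pred: 4+1-2=3
Step 8: prey: 22+6-3=25; pred: 3+1-1=3
Step 9: prey: 25+7-3=29; pred: 3+1-1=3
Max prey = 29 at step 9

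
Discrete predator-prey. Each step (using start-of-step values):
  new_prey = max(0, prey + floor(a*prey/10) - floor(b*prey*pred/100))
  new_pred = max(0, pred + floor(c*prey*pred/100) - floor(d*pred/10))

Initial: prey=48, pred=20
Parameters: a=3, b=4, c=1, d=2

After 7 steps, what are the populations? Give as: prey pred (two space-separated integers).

Step 1: prey: 48+14-38=24; pred: 20+9-4=25
Step 2: prey: 24+7-24=7; pred: 25+6-5=26
Step 3: prey: 7+2-7=2; pred: 26+1-5=22
Step 4: prey: 2+0-1=1; pred: 22+0-4=18
Step 5: prey: 1+0-0=1; pred: 18+0-3=15
Step 6: prey: 1+0-0=1; pred: 15+0-3=12
Step 7: prey: 1+0-0=1; pred: 12+0-2=10

Answer: 1 10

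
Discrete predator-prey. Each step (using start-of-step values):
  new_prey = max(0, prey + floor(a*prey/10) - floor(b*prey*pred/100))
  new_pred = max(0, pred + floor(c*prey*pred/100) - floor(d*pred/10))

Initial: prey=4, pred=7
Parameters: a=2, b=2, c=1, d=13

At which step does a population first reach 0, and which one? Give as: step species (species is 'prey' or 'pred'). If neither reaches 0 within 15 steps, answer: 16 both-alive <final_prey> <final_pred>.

Answer: 1 pred

Derivation:
Step 1: prey: 4+0-0=4; pred: 7+0-9=0
First extinction: pred at step 1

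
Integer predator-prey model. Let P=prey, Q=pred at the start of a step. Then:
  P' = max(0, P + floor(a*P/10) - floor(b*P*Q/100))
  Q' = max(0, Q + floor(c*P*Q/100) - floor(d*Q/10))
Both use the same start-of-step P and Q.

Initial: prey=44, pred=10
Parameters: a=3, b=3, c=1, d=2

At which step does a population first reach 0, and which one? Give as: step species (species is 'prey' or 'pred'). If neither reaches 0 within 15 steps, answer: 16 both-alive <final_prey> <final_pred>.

Step 1: prey: 44+13-13=44; pred: 10+4-2=12
Step 2: prey: 44+13-15=42; pred: 12+5-2=15
Step 3: prey: 42+12-18=36; pred: 15+6-3=18
Step 4: prey: 36+10-19=27; pred: 18+6-3=21
Step 5: prey: 27+8-17=18; pred: 21+5-4=22
Step 6: prey: 18+5-11=12; pred: 22+3-4=21
Step 7: prey: 12+3-7=8; pred: 21+2-4=19
Step 8: prey: 8+2-4=6; pred: 19+1-3=17
Step 9: prey: 6+1-3=4; pred: 17+1-3=15
Step 10: prey: 4+1-1=4; pred: 15+0-3=12
Step 11: prey: 4+1-1=4; pred: 12+0-2=10
Step 12: prey: 4+1-1=4; pred: 10+0-2=8
Step 13: prey: 4+1-0=5; pred: 8+0-1=7
Step 14: prey: 5+1-1=5; pred: 7+0-1=6
Step 15: prey: 5+1-0=6; pred: 6+0-1=5
No extinction within 15 steps

Answer: 16 both-alive 6 5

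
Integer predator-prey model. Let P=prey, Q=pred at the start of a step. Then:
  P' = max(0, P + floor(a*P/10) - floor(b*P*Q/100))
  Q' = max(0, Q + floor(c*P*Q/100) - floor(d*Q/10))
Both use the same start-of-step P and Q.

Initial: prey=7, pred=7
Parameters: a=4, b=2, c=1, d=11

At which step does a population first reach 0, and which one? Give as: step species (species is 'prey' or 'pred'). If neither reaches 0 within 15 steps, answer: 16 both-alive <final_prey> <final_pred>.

Answer: 1 pred

Derivation:
Step 1: prey: 7+2-0=9; pred: 7+0-7=0
First extinction: pred at step 1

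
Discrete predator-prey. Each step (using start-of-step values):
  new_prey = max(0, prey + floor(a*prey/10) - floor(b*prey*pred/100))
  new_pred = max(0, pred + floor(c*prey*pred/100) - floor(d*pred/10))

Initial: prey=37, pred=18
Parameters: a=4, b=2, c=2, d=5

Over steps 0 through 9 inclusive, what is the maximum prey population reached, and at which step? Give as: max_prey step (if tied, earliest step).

Answer: 38 1

Derivation:
Step 1: prey: 37+14-13=38; pred: 18+13-9=22
Step 2: prey: 38+15-16=37; pred: 22+16-11=27
Step 3: prey: 37+14-19=32; pred: 27+19-13=33
Step 4: prey: 32+12-21=23; pred: 33+21-16=38
Step 5: prey: 23+9-17=15; pred: 38+17-19=36
Step 6: prey: 15+6-10=11; pred: 36+10-18=28
Step 7: prey: 11+4-6=9; pred: 28+6-14=20
Step 8: prey: 9+3-3=9; pred: 20+3-10=13
Step 9: prey: 9+3-2=10; pred: 13+2-6=9
Max prey = 38 at step 1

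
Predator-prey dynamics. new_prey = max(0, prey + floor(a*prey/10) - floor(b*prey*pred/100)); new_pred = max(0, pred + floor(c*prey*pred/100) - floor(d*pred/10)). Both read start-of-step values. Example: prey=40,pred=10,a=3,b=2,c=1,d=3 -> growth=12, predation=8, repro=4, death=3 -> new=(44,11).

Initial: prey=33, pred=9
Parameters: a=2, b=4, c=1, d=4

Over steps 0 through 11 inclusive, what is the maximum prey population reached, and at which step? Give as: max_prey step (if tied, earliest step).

Answer: 40 11

Derivation:
Step 1: prey: 33+6-11=28; pred: 9+2-3=8
Step 2: prey: 28+5-8=25; pred: 8+2-3=7
Step 3: prey: 25+5-7=23; pred: 7+1-2=6
Step 4: prey: 23+4-5=22; pred: 6+1-2=5
Step 5: prey: 22+4-4=22; pred: 5+1-2=4
Step 6: prey: 22+4-3=23; pred: 4+0-1=3
Step 7: prey: 23+4-2=25; pred: 3+0-1=2
Step 8: prey: 25+5-2=28; pred: 2+0-0=2
Step 9: prey: 28+5-2=31; pred: 2+0-0=2
Step 10: prey: 31+6-2=35; pred: 2+0-0=2
Step 11: prey: 35+7-2=40; pred: 2+0-0=2
Max prey = 40 at step 11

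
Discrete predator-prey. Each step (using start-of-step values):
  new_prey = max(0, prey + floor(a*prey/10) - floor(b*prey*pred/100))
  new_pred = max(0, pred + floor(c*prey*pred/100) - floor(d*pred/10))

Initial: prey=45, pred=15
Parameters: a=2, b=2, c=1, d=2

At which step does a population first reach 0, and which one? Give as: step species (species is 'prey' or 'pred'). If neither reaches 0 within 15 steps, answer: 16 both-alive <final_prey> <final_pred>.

Step 1: prey: 45+9-13=41; pred: 15+6-3=18
Step 2: prey: 41+8-14=35; pred: 18+7-3=22
Step 3: prey: 35+7-15=27; pred: 22+7-4=25
Step 4: prey: 27+5-13=19; pred: 25+6-5=26
Step 5: prey: 19+3-9=13; pred: 26+4-5=25
Step 6: prey: 13+2-6=9; pred: 25+3-5=23
Step 7: prey: 9+1-4=6; pred: 23+2-4=21
Step 8: prey: 6+1-2=5; pred: 21+1-4=18
Step 9: prey: 5+1-1=5; pred: 18+0-3=15
Step 10: prey: 5+1-1=5; pred: 15+0-3=12
Step 11: prey: 5+1-1=5; pred: 12+0-2=10
Step 12: prey: 5+1-1=5; pred: 10+0-2=8
Step 13: prey: 5+1-0=6; pred: 8+0-1=7
Step 14: prey: 6+1-0=7; pred: 7+0-1=6
Step 15: prey: 7+1-0=8; pred: 6+0-1=5
No extinction within 15 steps

Answer: 16 both-alive 8 5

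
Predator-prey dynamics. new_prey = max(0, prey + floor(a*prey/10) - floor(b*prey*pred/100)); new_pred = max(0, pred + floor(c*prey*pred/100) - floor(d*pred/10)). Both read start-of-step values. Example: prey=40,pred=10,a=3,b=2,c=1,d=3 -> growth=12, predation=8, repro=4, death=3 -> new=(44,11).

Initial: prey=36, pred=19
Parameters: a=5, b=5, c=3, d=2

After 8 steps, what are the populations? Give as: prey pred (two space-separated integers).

Step 1: prey: 36+18-34=20; pred: 19+20-3=36
Step 2: prey: 20+10-36=0; pred: 36+21-7=50
Step 3: prey: 0+0-0=0; pred: 50+0-10=40
Step 4: prey: 0+0-0=0; pred: 40+0-8=32
Step 5: prey: 0+0-0=0; pred: 32+0-6=26
Step 6: prey: 0+0-0=0; pred: 26+0-5=21
Step 7: prey: 0+0-0=0; pred: 21+0-4=17
Step 8: prey: 0+0-0=0; pred: 17+0-3=14

Answer: 0 14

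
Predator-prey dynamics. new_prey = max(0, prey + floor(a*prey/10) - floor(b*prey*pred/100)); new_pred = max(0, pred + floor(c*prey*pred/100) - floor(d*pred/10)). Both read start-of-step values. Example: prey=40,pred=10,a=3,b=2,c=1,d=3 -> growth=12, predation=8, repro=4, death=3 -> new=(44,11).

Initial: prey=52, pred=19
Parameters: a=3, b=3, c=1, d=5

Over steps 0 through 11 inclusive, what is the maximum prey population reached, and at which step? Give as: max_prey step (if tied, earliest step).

Answer: 73 11

Derivation:
Step 1: prey: 52+15-29=38; pred: 19+9-9=19
Step 2: prey: 38+11-21=28; pred: 19+7-9=17
Step 3: prey: 28+8-14=22; pred: 17+4-8=13
Step 4: prey: 22+6-8=20; pred: 13+2-6=9
Step 5: prey: 20+6-5=21; pred: 9+1-4=6
Step 6: prey: 21+6-3=24; pred: 6+1-3=4
Step 7: prey: 24+7-2=29; pred: 4+0-2=2
Step 8: prey: 29+8-1=36; pred: 2+0-1=1
Step 9: prey: 36+10-1=45; pred: 1+0-0=1
Step 10: prey: 45+13-1=57; pred: 1+0-0=1
Step 11: prey: 57+17-1=73; pred: 1+0-0=1
Max prey = 73 at step 11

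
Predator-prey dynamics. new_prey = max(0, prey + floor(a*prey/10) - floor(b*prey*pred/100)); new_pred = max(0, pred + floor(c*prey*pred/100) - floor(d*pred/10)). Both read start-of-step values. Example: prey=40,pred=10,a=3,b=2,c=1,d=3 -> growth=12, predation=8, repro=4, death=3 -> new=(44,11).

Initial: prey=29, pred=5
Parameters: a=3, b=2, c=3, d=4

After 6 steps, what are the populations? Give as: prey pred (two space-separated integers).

Step 1: prey: 29+8-2=35; pred: 5+4-2=7
Step 2: prey: 35+10-4=41; pred: 7+7-2=12
Step 3: prey: 41+12-9=44; pred: 12+14-4=22
Step 4: prey: 44+13-19=38; pred: 22+29-8=43
Step 5: prey: 38+11-32=17; pred: 43+49-17=75
Step 6: prey: 17+5-25=0; pred: 75+38-30=83

Answer: 0 83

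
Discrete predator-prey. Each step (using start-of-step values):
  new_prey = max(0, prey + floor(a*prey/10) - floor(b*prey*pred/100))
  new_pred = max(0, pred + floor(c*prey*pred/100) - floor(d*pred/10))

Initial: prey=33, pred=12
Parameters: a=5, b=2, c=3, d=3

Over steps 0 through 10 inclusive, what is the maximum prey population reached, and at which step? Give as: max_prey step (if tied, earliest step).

Step 1: prey: 33+16-7=42; pred: 12+11-3=20
Step 2: prey: 42+21-16=47; pred: 20+25-6=39
Step 3: prey: 47+23-36=34; pred: 39+54-11=82
Step 4: prey: 34+17-55=0; pred: 82+83-24=141
Step 5: prey: 0+0-0=0; pred: 141+0-42=99
Step 6: prey: 0+0-0=0; pred: 99+0-29=70
Step 7: prey: 0+0-0=0; pred: 70+0-21=49
Step 8: prey: 0+0-0=0; pred: 49+0-14=35
Step 9: prey: 0+0-0=0; pred: 35+0-10=25
Step 10: prey: 0+0-0=0; pred: 25+0-7=18
Max prey = 47 at step 2

Answer: 47 2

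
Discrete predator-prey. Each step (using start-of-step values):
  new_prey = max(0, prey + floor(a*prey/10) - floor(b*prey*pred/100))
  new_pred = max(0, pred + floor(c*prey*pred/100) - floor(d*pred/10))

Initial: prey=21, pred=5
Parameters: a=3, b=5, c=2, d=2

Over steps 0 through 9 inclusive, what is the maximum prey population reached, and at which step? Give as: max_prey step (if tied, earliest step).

Answer: 22 1

Derivation:
Step 1: prey: 21+6-5=22; pred: 5+2-1=6
Step 2: prey: 22+6-6=22; pred: 6+2-1=7
Step 3: prey: 22+6-7=21; pred: 7+3-1=9
Step 4: prey: 21+6-9=18; pred: 9+3-1=11
Step 5: prey: 18+5-9=14; pred: 11+3-2=12
Step 6: prey: 14+4-8=10; pred: 12+3-2=13
Step 7: prey: 10+3-6=7; pred: 13+2-2=13
Step 8: prey: 7+2-4=5; pred: 13+1-2=12
Step 9: prey: 5+1-3=3; pred: 12+1-2=11
Max prey = 22 at step 1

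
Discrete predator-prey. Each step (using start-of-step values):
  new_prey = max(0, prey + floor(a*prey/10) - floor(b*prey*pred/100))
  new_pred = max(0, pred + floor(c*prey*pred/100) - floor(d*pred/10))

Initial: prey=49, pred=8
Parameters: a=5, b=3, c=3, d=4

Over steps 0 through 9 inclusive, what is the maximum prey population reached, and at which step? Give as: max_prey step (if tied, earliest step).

Answer: 64 2

Derivation:
Step 1: prey: 49+24-11=62; pred: 8+11-3=16
Step 2: prey: 62+31-29=64; pred: 16+29-6=39
Step 3: prey: 64+32-74=22; pred: 39+74-15=98
Step 4: prey: 22+11-64=0; pred: 98+64-39=123
Step 5: prey: 0+0-0=0; pred: 123+0-49=74
Step 6: prey: 0+0-0=0; pred: 74+0-29=45
Step 7: prey: 0+0-0=0; pred: 45+0-18=27
Step 8: prey: 0+0-0=0; pred: 27+0-10=17
Step 9: prey: 0+0-0=0; pred: 17+0-6=11
Max prey = 64 at step 2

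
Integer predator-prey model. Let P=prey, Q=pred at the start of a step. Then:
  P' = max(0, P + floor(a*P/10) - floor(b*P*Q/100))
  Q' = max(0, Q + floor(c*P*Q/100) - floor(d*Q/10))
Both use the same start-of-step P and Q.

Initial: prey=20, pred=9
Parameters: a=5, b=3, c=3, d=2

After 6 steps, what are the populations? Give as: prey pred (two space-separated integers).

Answer: 0 50

Derivation:
Step 1: prey: 20+10-5=25; pred: 9+5-1=13
Step 2: prey: 25+12-9=28; pred: 13+9-2=20
Step 3: prey: 28+14-16=26; pred: 20+16-4=32
Step 4: prey: 26+13-24=15; pred: 32+24-6=50
Step 5: prey: 15+7-22=0; pred: 50+22-10=62
Step 6: prey: 0+0-0=0; pred: 62+0-12=50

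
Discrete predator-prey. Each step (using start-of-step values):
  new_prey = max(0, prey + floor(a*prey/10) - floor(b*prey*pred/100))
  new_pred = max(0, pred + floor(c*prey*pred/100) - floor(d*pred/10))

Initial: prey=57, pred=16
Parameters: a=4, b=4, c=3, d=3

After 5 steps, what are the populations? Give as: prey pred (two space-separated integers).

Answer: 0 28

Derivation:
Step 1: prey: 57+22-36=43; pred: 16+27-4=39
Step 2: prey: 43+17-67=0; pred: 39+50-11=78
Step 3: prey: 0+0-0=0; pred: 78+0-23=55
Step 4: prey: 0+0-0=0; pred: 55+0-16=39
Step 5: prey: 0+0-0=0; pred: 39+0-11=28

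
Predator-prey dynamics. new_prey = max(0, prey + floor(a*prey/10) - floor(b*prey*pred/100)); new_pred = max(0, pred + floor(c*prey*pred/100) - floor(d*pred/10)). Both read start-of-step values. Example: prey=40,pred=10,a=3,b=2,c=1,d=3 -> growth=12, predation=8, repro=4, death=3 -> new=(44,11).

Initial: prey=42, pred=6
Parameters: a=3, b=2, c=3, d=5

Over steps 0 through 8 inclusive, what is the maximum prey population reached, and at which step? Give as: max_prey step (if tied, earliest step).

Answer: 54 2

Derivation:
Step 1: prey: 42+12-5=49; pred: 6+7-3=10
Step 2: prey: 49+14-9=54; pred: 10+14-5=19
Step 3: prey: 54+16-20=50; pred: 19+30-9=40
Step 4: prey: 50+15-40=25; pred: 40+60-20=80
Step 5: prey: 25+7-40=0; pred: 80+60-40=100
Step 6: prey: 0+0-0=0; pred: 100+0-50=50
Step 7: prey: 0+0-0=0; pred: 50+0-25=25
Step 8: prey: 0+0-0=0; pred: 25+0-12=13
Max prey = 54 at step 2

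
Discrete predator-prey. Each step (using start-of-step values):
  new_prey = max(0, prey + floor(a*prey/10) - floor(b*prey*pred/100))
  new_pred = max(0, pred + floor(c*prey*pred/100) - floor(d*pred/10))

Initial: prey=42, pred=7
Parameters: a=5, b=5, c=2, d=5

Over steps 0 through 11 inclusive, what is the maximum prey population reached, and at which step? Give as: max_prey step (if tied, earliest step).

Step 1: prey: 42+21-14=49; pred: 7+5-3=9
Step 2: prey: 49+24-22=51; pred: 9+8-4=13
Step 3: prey: 51+25-33=43; pred: 13+13-6=20
Step 4: prey: 43+21-43=21; pred: 20+17-10=27
Step 5: prey: 21+10-28=3; pred: 27+11-13=25
Step 6: prey: 3+1-3=1; pred: 25+1-12=14
Step 7: prey: 1+0-0=1; pred: 14+0-7=7
Step 8: prey: 1+0-0=1; pred: 7+0-3=4
Step 9: prey: 1+0-0=1; pred: 4+0-2=2
Step 10: prey: 1+0-0=1; pred: 2+0-1=1
Step 11: prey: 1+0-0=1; pred: 1+0-0=1
Max prey = 51 at step 2

Answer: 51 2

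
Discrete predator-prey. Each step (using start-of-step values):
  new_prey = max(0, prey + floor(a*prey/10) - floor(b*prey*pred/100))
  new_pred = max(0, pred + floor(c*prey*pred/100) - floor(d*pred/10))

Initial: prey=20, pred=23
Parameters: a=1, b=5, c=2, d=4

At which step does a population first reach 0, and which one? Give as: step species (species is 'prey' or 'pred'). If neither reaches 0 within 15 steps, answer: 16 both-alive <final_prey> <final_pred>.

Step 1: prey: 20+2-23=0; pred: 23+9-9=23
First extinction: prey at step 1

Answer: 1 prey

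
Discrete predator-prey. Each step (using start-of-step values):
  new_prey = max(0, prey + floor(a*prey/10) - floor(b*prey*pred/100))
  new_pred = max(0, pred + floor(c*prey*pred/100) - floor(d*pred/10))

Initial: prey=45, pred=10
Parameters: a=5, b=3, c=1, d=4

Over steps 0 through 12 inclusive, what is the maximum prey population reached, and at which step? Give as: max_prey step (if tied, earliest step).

Step 1: prey: 45+22-13=54; pred: 10+4-4=10
Step 2: prey: 54+27-16=65; pred: 10+5-4=11
Step 3: prey: 65+32-21=76; pred: 11+7-4=14
Step 4: prey: 76+38-31=83; pred: 14+10-5=19
Step 5: prey: 83+41-47=77; pred: 19+15-7=27
Step 6: prey: 77+38-62=53; pred: 27+20-10=37
Step 7: prey: 53+26-58=21; pred: 37+19-14=42
Step 8: prey: 21+10-26=5; pred: 42+8-16=34
Step 9: prey: 5+2-5=2; pred: 34+1-13=22
Step 10: prey: 2+1-1=2; pred: 22+0-8=14
Step 11: prey: 2+1-0=3; pred: 14+0-5=9
Step 12: prey: 3+1-0=4; pred: 9+0-3=6
Max prey = 83 at step 4

Answer: 83 4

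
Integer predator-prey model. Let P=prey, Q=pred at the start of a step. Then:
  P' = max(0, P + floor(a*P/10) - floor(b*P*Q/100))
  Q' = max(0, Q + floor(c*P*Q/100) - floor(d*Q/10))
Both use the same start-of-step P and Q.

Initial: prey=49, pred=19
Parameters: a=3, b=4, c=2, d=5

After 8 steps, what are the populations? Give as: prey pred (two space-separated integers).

Answer: 1 1

Derivation:
Step 1: prey: 49+14-37=26; pred: 19+18-9=28
Step 2: prey: 26+7-29=4; pred: 28+14-14=28
Step 3: prey: 4+1-4=1; pred: 28+2-14=16
Step 4: prey: 1+0-0=1; pred: 16+0-8=8
Step 5: prey: 1+0-0=1; pred: 8+0-4=4
Step 6: prey: 1+0-0=1; pred: 4+0-2=2
Step 7: prey: 1+0-0=1; pred: 2+0-1=1
Step 8: prey: 1+0-0=1; pred: 1+0-0=1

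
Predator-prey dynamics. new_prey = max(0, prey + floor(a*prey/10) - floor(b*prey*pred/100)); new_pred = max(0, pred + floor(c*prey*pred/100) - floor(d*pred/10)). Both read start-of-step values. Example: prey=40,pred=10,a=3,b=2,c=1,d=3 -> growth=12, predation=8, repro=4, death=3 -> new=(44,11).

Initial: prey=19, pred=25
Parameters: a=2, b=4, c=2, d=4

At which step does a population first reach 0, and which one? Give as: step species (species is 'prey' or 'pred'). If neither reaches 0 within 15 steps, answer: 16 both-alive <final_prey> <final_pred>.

Answer: 16 both-alive 1 2

Derivation:
Step 1: prey: 19+3-19=3; pred: 25+9-10=24
Step 2: prey: 3+0-2=1; pred: 24+1-9=16
Step 3: prey: 1+0-0=1; pred: 16+0-6=10
Step 4: prey: 1+0-0=1; pred: 10+0-4=6
Step 5: prey: 1+0-0=1; pred: 6+0-2=4
Step 6: prey: 1+0-0=1; pred: 4+0-1=3
Step 7: prey: 1+0-0=1; pred: 3+0-1=2
Step 8: prey: 1+0-0=1; pred: 2+0-0=2
Steps 9-15: state stable at prey=1, pred=2 (no change)
No extinction within 15 steps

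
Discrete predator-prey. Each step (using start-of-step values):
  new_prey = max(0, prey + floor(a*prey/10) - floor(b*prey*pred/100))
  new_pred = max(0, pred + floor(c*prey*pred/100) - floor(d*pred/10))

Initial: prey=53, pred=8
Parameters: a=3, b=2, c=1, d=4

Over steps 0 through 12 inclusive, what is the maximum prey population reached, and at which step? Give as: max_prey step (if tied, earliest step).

Step 1: prey: 53+15-8=60; pred: 8+4-3=9
Step 2: prey: 60+18-10=68; pred: 9+5-3=11
Step 3: prey: 68+20-14=74; pred: 11+7-4=14
Step 4: prey: 74+22-20=76; pred: 14+10-5=19
Step 5: prey: 76+22-28=70; pred: 19+14-7=26
Step 6: prey: 70+21-36=55; pred: 26+18-10=34
Step 7: prey: 55+16-37=34; pred: 34+18-13=39
Step 8: prey: 34+10-26=18; pred: 39+13-15=37
Step 9: prey: 18+5-13=10; pred: 37+6-14=29
Step 10: prey: 10+3-5=8; pred: 29+2-11=20
Step 11: prey: 8+2-3=7; pred: 20+1-8=13
Step 12: prey: 7+2-1=8; pred: 13+0-5=8
Max prey = 76 at step 4

Answer: 76 4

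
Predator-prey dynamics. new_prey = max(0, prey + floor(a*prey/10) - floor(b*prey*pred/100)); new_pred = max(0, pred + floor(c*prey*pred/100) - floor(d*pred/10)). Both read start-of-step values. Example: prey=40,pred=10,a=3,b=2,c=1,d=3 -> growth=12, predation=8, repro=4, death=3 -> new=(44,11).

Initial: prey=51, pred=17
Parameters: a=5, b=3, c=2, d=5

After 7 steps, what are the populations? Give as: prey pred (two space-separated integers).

Answer: 0 5

Derivation:
Step 1: prey: 51+25-26=50; pred: 17+17-8=26
Step 2: prey: 50+25-39=36; pred: 26+26-13=39
Step 3: prey: 36+18-42=12; pred: 39+28-19=48
Step 4: prey: 12+6-17=1; pred: 48+11-24=35
Step 5: prey: 1+0-1=0; pred: 35+0-17=18
Step 6: prey: 0+0-0=0; pred: 18+0-9=9
Step 7: prey: 0+0-0=0; pred: 9+0-4=5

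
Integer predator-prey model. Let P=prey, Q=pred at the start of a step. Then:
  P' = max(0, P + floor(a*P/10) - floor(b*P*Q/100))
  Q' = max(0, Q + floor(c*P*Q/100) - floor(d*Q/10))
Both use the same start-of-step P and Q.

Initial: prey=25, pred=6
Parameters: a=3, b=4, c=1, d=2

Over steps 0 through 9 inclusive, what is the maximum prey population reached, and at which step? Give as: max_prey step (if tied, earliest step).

Answer: 38 8

Derivation:
Step 1: prey: 25+7-6=26; pred: 6+1-1=6
Step 2: prey: 26+7-6=27; pred: 6+1-1=6
Step 3: prey: 27+8-6=29; pred: 6+1-1=6
Step 4: prey: 29+8-6=31; pred: 6+1-1=6
Step 5: prey: 31+9-7=33; pred: 6+1-1=6
Step 6: prey: 33+9-7=35; pred: 6+1-1=6
Step 7: prey: 35+10-8=37; pred: 6+2-1=7
Step 8: prey: 37+11-10=38; pred: 7+2-1=8
Step 9: prey: 38+11-12=37; pred: 8+3-1=10
Max prey = 38 at step 8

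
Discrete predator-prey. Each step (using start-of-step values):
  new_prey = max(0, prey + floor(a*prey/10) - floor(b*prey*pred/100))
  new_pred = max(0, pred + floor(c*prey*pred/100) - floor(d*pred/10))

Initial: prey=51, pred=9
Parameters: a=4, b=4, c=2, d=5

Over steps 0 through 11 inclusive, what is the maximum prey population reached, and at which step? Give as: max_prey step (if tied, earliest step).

Answer: 53 1

Derivation:
Step 1: prey: 51+20-18=53; pred: 9+9-4=14
Step 2: prey: 53+21-29=45; pred: 14+14-7=21
Step 3: prey: 45+18-37=26; pred: 21+18-10=29
Step 4: prey: 26+10-30=6; pred: 29+15-14=30
Step 5: prey: 6+2-7=1; pred: 30+3-15=18
Step 6: prey: 1+0-0=1; pred: 18+0-9=9
Step 7: prey: 1+0-0=1; pred: 9+0-4=5
Step 8: prey: 1+0-0=1; pred: 5+0-2=3
Step 9: prey: 1+0-0=1; pred: 3+0-1=2
Step 10: prey: 1+0-0=1; pred: 2+0-1=1
Step 11: prey: 1+0-0=1; pred: 1+0-0=1
Max prey = 53 at step 1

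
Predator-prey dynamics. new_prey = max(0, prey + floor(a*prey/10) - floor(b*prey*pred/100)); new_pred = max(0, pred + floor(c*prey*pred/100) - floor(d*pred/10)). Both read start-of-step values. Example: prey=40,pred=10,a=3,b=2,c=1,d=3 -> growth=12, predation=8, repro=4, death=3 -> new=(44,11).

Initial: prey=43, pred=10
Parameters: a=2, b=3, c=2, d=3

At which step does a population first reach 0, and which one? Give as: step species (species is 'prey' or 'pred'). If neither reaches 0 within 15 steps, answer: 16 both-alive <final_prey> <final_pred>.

Step 1: prey: 43+8-12=39; pred: 10+8-3=15
Step 2: prey: 39+7-17=29; pred: 15+11-4=22
Step 3: prey: 29+5-19=15; pred: 22+12-6=28
Step 4: prey: 15+3-12=6; pred: 28+8-8=28
Step 5: prey: 6+1-5=2; pred: 28+3-8=23
Step 6: prey: 2+0-1=1; pred: 23+0-6=17
Step 7: prey: 1+0-0=1; pred: 17+0-5=12
Step 8: prey: 1+0-0=1; pred: 12+0-3=9
Step 9: prey: 1+0-0=1; pred: 9+0-2=7
Step 10: prey: 1+0-0=1; pred: 7+0-2=5
Step 11: prey: 1+0-0=1; pred: 5+0-1=4
Step 12: prey: 1+0-0=1; pred: 4+0-1=3
Step 13: prey: 1+0-0=1; pred: 3+0-0=3
Steps 14-15: state stable at prey=1, pred=3 (no change)
No extinction within 15 steps

Answer: 16 both-alive 1 3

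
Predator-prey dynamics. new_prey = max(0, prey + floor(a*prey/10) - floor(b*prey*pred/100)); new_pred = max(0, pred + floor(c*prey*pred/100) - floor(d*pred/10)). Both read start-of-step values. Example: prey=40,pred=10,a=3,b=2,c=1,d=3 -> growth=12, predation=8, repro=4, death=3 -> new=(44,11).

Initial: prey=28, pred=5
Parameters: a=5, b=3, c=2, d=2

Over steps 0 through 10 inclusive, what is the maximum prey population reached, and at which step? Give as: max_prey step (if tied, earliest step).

Step 1: prey: 28+14-4=38; pred: 5+2-1=6
Step 2: prey: 38+19-6=51; pred: 6+4-1=9
Step 3: prey: 51+25-13=63; pred: 9+9-1=17
Step 4: prey: 63+31-32=62; pred: 17+21-3=35
Step 5: prey: 62+31-65=28; pred: 35+43-7=71
Step 6: prey: 28+14-59=0; pred: 71+39-14=96
Step 7: prey: 0+0-0=0; pred: 96+0-19=77
Step 8: prey: 0+0-0=0; pred: 77+0-15=62
Step 9: prey: 0+0-0=0; pred: 62+0-12=50
Step 10: prey: 0+0-0=0; pred: 50+0-10=40
Max prey = 63 at step 3

Answer: 63 3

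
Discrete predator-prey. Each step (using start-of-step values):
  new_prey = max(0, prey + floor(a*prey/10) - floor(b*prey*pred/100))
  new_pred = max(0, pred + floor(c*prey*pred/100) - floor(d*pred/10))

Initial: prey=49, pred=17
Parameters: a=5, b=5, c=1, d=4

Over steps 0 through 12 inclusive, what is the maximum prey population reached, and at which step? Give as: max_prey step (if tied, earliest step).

Step 1: prey: 49+24-41=32; pred: 17+8-6=19
Step 2: prey: 32+16-30=18; pred: 19+6-7=18
Step 3: prey: 18+9-16=11; pred: 18+3-7=14
Step 4: prey: 11+5-7=9; pred: 14+1-5=10
Step 5: prey: 9+4-4=9; pred: 10+0-4=6
Step 6: prey: 9+4-2=11; pred: 6+0-2=4
Step 7: prey: 11+5-2=14; pred: 4+0-1=3
Step 8: prey: 14+7-2=19; pred: 3+0-1=2
Step 9: prey: 19+9-1=27; pred: 2+0-0=2
Step 10: prey: 27+13-2=38; pred: 2+0-0=2
Step 11: prey: 38+19-3=54; pred: 2+0-0=2
Step 12: prey: 54+27-5=76; pred: 2+1-0=3
Max prey = 76 at step 12

Answer: 76 12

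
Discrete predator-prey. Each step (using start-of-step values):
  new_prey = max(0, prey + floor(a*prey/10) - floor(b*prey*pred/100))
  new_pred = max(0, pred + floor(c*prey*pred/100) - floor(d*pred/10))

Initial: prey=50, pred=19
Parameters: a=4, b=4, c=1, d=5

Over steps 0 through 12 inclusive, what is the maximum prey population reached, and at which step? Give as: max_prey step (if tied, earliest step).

Answer: 117 12

Derivation:
Step 1: prey: 50+20-38=32; pred: 19+9-9=19
Step 2: prey: 32+12-24=20; pred: 19+6-9=16
Step 3: prey: 20+8-12=16; pred: 16+3-8=11
Step 4: prey: 16+6-7=15; pred: 11+1-5=7
Step 5: prey: 15+6-4=17; pred: 7+1-3=5
Step 6: prey: 17+6-3=20; pred: 5+0-2=3
Step 7: prey: 20+8-2=26; pred: 3+0-1=2
Step 8: prey: 26+10-2=34; pred: 2+0-1=1
Step 9: prey: 34+13-1=46; pred: 1+0-0=1
Step 10: prey: 46+18-1=63; pred: 1+0-0=1
Step 11: prey: 63+25-2=86; pred: 1+0-0=1
Step 12: prey: 86+34-3=117; pred: 1+0-0=1
Max prey = 117 at step 12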